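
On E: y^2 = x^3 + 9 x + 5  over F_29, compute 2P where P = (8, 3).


Doubling: s = (3 x1^2 + a) / (2 y1)
s = (3*8^2 + 9) / (2*3) mod 29 = 19
x3 = s^2 - 2 x1 mod 29 = 19^2 - 2*8 = 26
y3 = s (x1 - x3) - y1 mod 29 = 19 * (8 - 26) - 3 = 3

2P = (26, 3)


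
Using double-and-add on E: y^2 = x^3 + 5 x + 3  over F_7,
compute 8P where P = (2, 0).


k = 8 = 1000_2 (binary, LSB first: 0001)
Double-and-add from P = (2, 0):
  bit 0 = 0: acc unchanged = O
  bit 1 = 0: acc unchanged = O
  bit 2 = 0: acc unchanged = O
  bit 3 = 1: acc = O + O = O

8P = O


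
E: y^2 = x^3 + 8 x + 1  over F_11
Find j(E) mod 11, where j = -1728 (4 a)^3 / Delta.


Delta = -16(4 a^3 + 27 b^2) mod 11 = 9
-1728 * (4 a)^3 = -1728 * (4*8)^3 mod 11 = 1
j = 1 * 9^(-1) mod 11 = 5

j = 5 (mod 11)


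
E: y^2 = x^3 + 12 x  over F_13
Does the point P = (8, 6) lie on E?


Check whether y^2 = x^3 + 12 x + 0 (mod 13) for (x, y) = (8, 6).
LHS: y^2 = 6^2 mod 13 = 10
RHS: x^3 + 12 x + 0 = 8^3 + 12*8 + 0 mod 13 = 10
LHS = RHS

Yes, on the curve


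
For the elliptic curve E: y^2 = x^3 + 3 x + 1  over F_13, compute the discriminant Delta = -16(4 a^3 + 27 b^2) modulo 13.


4 a^3 + 27 b^2 = 4*3^3 + 27*1^2 = 108 + 27 = 135
Delta = -16 * (135) = -2160
Delta mod 13 = 11

Delta = 11 (mod 13)


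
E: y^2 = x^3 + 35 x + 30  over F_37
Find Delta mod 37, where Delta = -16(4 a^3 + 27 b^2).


4 a^3 + 27 b^2 = 4*35^3 + 27*30^2 = 171500 + 24300 = 195800
Delta = -16 * (195800) = -3132800
Delta mod 37 = 27

Delta = 27 (mod 37)


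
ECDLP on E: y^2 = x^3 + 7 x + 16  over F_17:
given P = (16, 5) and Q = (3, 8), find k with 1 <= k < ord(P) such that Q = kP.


Enumerate multiples of P until we hit Q = (3, 8):
  1P = (16, 5)
  2P = (3, 8)
Match found at i = 2.

k = 2


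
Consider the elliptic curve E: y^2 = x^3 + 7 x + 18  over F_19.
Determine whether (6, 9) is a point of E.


Check whether y^2 = x^3 + 7 x + 18 (mod 19) for (x, y) = (6, 9).
LHS: y^2 = 9^2 mod 19 = 5
RHS: x^3 + 7 x + 18 = 6^3 + 7*6 + 18 mod 19 = 10
LHS != RHS

No, not on the curve


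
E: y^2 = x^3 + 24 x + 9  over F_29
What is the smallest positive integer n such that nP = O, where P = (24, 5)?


Compute successive multiples of P until we hit O:
  1P = (24, 5)
  2P = (1, 11)
  3P = (5, 14)
  4P = (4, 13)
  5P = (0, 26)
  6P = (18, 26)
  7P = (21, 28)
  8P = (17, 9)
  ... (continuing to 35P)
  35P = O

ord(P) = 35


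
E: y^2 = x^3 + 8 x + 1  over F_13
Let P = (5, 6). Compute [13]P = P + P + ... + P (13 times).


k = 13 = 1101_2 (binary, LSB first: 1011)
Double-and-add from P = (5, 6):
  bit 0 = 1: acc = O + (5, 6) = (5, 6)
  bit 1 = 0: acc unchanged = (5, 6)
  bit 2 = 1: acc = (5, 6) + (0, 12) = (11, 9)
  bit 3 = 1: acc = (11, 9) + (3, 0) = (9, 3)

13P = (9, 3)


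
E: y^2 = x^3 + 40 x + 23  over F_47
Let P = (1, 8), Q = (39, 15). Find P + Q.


P != Q, so use the chord formula.
s = (y2 - y1) / (x2 - x1) = (7) / (38) mod 47 = 41
x3 = s^2 - x1 - x2 mod 47 = 41^2 - 1 - 39 = 43
y3 = s (x1 - x3) - y1 mod 47 = 41 * (1 - 43) - 8 = 9

P + Q = (43, 9)


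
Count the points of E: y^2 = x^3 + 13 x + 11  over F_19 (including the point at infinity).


For each x in F_19, count y with y^2 = x^3 + 13 x + 11 mod 19:
  x = 0: RHS = 11, y in [7, 12]  -> 2 point(s)
  x = 1: RHS = 6, y in [5, 14]  -> 2 point(s)
  x = 2: RHS = 7, y in [8, 11]  -> 2 point(s)
  x = 3: RHS = 1, y in [1, 18]  -> 2 point(s)
  x = 5: RHS = 11, y in [7, 12]  -> 2 point(s)
  x = 6: RHS = 1, y in [1, 18]  -> 2 point(s)
  x = 8: RHS = 0, y in [0]  -> 1 point(s)
  x = 10: RHS = 1, y in [1, 18]  -> 2 point(s)
  x = 14: RHS = 11, y in [7, 12]  -> 2 point(s)
  x = 15: RHS = 9, y in [3, 16]  -> 2 point(s)
  x = 18: RHS = 16, y in [4, 15]  -> 2 point(s)
Affine points: 21. Add the point at infinity: total = 22.

#E(F_19) = 22


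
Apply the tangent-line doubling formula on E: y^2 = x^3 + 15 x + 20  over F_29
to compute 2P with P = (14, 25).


Doubling: s = (3 x1^2 + a) / (2 y1)
s = (3*14^2 + 15) / (2*25) mod 29 = 8
x3 = s^2 - 2 x1 mod 29 = 8^2 - 2*14 = 7
y3 = s (x1 - x3) - y1 mod 29 = 8 * (14 - 7) - 25 = 2

2P = (7, 2)


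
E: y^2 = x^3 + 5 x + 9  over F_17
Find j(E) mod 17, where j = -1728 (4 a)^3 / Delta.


Delta = -16(4 a^3 + 27 b^2) mod 17 = 1
-1728 * (4 a)^3 = -1728 * (4*5)^3 mod 17 = 9
j = 9 * 1^(-1) mod 17 = 9

j = 9 (mod 17)


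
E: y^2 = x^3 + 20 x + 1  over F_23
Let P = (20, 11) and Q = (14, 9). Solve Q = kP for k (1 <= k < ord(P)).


Enumerate multiples of P until we hit Q = (14, 9):
  1P = (20, 11)
  2P = (7, 22)
  3P = (14, 14)
  4P = (18, 11)
  5P = (8, 12)
  6P = (22, 16)
  7P = (16, 22)
  8P = (19, 15)
  9P = (0, 1)
  10P = (9, 6)
  11P = (2, 16)
  12P = (2, 7)
  13P = (9, 17)
  14P = (0, 22)
  15P = (19, 8)
  16P = (16, 1)
  17P = (22, 7)
  18P = (8, 11)
  19P = (18, 12)
  20P = (14, 9)
Match found at i = 20.

k = 20


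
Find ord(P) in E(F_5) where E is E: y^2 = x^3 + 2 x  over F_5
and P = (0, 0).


Compute successive multiples of P until we hit O:
  1P = (0, 0)
  2P = O

ord(P) = 2


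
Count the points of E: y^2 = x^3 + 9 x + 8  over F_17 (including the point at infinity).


For each x in F_17, count y with y^2 = x^3 + 9 x + 8 mod 17:
  x = 0: RHS = 8, y in [5, 12]  -> 2 point(s)
  x = 1: RHS = 1, y in [1, 16]  -> 2 point(s)
  x = 2: RHS = 0, y in [0]  -> 1 point(s)
  x = 5: RHS = 8, y in [5, 12]  -> 2 point(s)
  x = 9: RHS = 2, y in [6, 11]  -> 2 point(s)
  x = 12: RHS = 8, y in [5, 12]  -> 2 point(s)
  x = 15: RHS = 16, y in [4, 13]  -> 2 point(s)
  x = 16: RHS = 15, y in [7, 10]  -> 2 point(s)
Affine points: 15. Add the point at infinity: total = 16.

#E(F_17) = 16


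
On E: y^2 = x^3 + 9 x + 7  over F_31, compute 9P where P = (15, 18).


k = 9 = 1001_2 (binary, LSB first: 1001)
Double-and-add from P = (15, 18):
  bit 0 = 1: acc = O + (15, 18) = (15, 18)
  bit 1 = 0: acc unchanged = (15, 18)
  bit 2 = 0: acc unchanged = (15, 18)
  bit 3 = 1: acc = (15, 18) + (16, 0) = (14, 26)

9P = (14, 26)


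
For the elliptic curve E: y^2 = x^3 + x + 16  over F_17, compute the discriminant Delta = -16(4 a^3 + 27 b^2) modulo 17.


4 a^3 + 27 b^2 = 4*1^3 + 27*16^2 = 4 + 6912 = 6916
Delta = -16 * (6916) = -110656
Delta mod 17 = 14

Delta = 14 (mod 17)


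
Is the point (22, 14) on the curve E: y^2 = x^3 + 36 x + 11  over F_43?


Check whether y^2 = x^3 + 36 x + 11 (mod 43) for (x, y) = (22, 14).
LHS: y^2 = 14^2 mod 43 = 24
RHS: x^3 + 36 x + 11 = 22^3 + 36*22 + 11 mod 43 = 13
LHS != RHS

No, not on the curve


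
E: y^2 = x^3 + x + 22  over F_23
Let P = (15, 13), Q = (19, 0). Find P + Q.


P != Q, so use the chord formula.
s = (y2 - y1) / (x2 - x1) = (10) / (4) mod 23 = 14
x3 = s^2 - x1 - x2 mod 23 = 14^2 - 15 - 19 = 1
y3 = s (x1 - x3) - y1 mod 23 = 14 * (15 - 1) - 13 = 22

P + Q = (1, 22)


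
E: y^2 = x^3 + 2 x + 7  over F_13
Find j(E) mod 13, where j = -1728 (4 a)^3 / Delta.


Delta = -16(4 a^3 + 27 b^2) mod 13 = 4
-1728 * (4 a)^3 = -1728 * (4*2)^3 mod 13 = 5
j = 5 * 4^(-1) mod 13 = 11

j = 11 (mod 13)


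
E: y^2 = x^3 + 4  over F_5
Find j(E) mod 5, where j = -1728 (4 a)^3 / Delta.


Delta = -16(4 a^3 + 27 b^2) mod 5 = 3
-1728 * (4 a)^3 = -1728 * (4*0)^3 mod 5 = 0
j = 0 * 3^(-1) mod 5 = 0

j = 0 (mod 5)


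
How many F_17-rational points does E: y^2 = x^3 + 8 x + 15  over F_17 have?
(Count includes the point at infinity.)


For each x in F_17, count y with y^2 = x^3 + 8 x + 15 mod 17:
  x = 0: RHS = 15, y in [7, 10]  -> 2 point(s)
  x = 3: RHS = 15, y in [7, 10]  -> 2 point(s)
  x = 4: RHS = 9, y in [3, 14]  -> 2 point(s)
  x = 8: RHS = 13, y in [8, 9]  -> 2 point(s)
  x = 9: RHS = 0, y in [0]  -> 1 point(s)
  x = 13: RHS = 4, y in [2, 15]  -> 2 point(s)
  x = 14: RHS = 15, y in [7, 10]  -> 2 point(s)
  x = 15: RHS = 8, y in [5, 12]  -> 2 point(s)
Affine points: 15. Add the point at infinity: total = 16.

#E(F_17) = 16


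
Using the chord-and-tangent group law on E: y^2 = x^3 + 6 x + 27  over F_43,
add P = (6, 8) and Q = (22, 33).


P != Q, so use the chord formula.
s = (y2 - y1) / (x2 - x1) = (25) / (16) mod 43 = 15
x3 = s^2 - x1 - x2 mod 43 = 15^2 - 6 - 22 = 25
y3 = s (x1 - x3) - y1 mod 43 = 15 * (6 - 25) - 8 = 8

P + Q = (25, 8)


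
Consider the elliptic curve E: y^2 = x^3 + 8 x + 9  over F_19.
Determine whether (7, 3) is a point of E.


Check whether y^2 = x^3 + 8 x + 9 (mod 19) for (x, y) = (7, 3).
LHS: y^2 = 3^2 mod 19 = 9
RHS: x^3 + 8 x + 9 = 7^3 + 8*7 + 9 mod 19 = 9
LHS = RHS

Yes, on the curve


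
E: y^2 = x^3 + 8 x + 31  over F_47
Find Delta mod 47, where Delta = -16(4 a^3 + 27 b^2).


4 a^3 + 27 b^2 = 4*8^3 + 27*31^2 = 2048 + 25947 = 27995
Delta = -16 * (27995) = -447920
Delta mod 47 = 37

Delta = 37 (mod 47)


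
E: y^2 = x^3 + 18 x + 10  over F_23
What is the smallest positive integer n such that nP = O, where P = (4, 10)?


Compute successive multiples of P until we hit O:
  1P = (4, 10)
  2P = (16, 1)
  3P = (5, 8)
  4P = (18, 18)
  5P = (14, 4)
  6P = (21, 14)
  7P = (1, 11)
  8P = (13, 16)
  ... (continuing to 27P)
  27P = O

ord(P) = 27


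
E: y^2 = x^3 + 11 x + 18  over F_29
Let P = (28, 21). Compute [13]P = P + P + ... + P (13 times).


k = 13 = 1101_2 (binary, LSB first: 1011)
Double-and-add from P = (28, 21):
  bit 0 = 1: acc = O + (28, 21) = (28, 21)
  bit 1 = 0: acc unchanged = (28, 21)
  bit 2 = 1: acc = (28, 21) + (22, 2) = (14, 4)
  bit 3 = 1: acc = (14, 4) + (1, 1) = (18, 4)

13P = (18, 4)


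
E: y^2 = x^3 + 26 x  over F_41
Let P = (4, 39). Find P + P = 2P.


Doubling: s = (3 x1^2 + a) / (2 y1)
s = (3*4^2 + 26) / (2*39) mod 41 = 2
x3 = s^2 - 2 x1 mod 41 = 2^2 - 2*4 = 37
y3 = s (x1 - x3) - y1 mod 41 = 2 * (4 - 37) - 39 = 18

2P = (37, 18)


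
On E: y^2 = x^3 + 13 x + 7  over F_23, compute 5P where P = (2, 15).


k = 5 = 101_2 (binary, LSB first: 101)
Double-and-add from P = (2, 15):
  bit 0 = 1: acc = O + (2, 15) = (2, 15)
  bit 1 = 0: acc unchanged = (2, 15)
  bit 2 = 1: acc = (2, 15) + (8, 5) = (3, 2)

5P = (3, 2)


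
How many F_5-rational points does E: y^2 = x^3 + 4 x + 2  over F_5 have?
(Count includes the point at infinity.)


For each x in F_5, count y with y^2 = x^3 + 4 x + 2 mod 5:
  x = 3: RHS = 1, y in [1, 4]  -> 2 point(s)
Affine points: 2. Add the point at infinity: total = 3.

#E(F_5) = 3


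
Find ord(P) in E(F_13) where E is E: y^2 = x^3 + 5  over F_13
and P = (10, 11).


Compute successive multiples of P until we hit O:
  1P = (10, 11)
  2P = (2, 0)
  3P = (10, 2)
  4P = O

ord(P) = 4


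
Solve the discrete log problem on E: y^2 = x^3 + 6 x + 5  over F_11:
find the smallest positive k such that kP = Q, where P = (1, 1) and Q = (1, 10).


Enumerate multiples of P until we hit Q = (1, 10):
  1P = (1, 1)
  2P = (10, 8)
  3P = (4, 4)
  4P = (7, 4)
  5P = (6, 2)
  6P = (8, 2)
  7P = (0, 7)
  8P = (2, 5)
  9P = (2, 6)
  10P = (0, 4)
  11P = (8, 9)
  12P = (6, 9)
  13P = (7, 7)
  14P = (4, 7)
  15P = (10, 3)
  16P = (1, 10)
Match found at i = 16.

k = 16


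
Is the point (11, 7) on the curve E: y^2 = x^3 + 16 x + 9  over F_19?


Check whether y^2 = x^3 + 16 x + 9 (mod 19) for (x, y) = (11, 7).
LHS: y^2 = 7^2 mod 19 = 11
RHS: x^3 + 16 x + 9 = 11^3 + 16*11 + 9 mod 19 = 15
LHS != RHS

No, not on the curve


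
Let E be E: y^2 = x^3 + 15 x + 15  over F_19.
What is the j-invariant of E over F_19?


Delta = -16(4 a^3 + 27 b^2) mod 19 = 15
-1728 * (4 a)^3 = -1728 * (4*15)^3 mod 19 = 8
j = 8 * 15^(-1) mod 19 = 17

j = 17 (mod 19)


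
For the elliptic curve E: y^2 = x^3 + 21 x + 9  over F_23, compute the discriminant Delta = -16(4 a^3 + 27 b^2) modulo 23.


4 a^3 + 27 b^2 = 4*21^3 + 27*9^2 = 37044 + 2187 = 39231
Delta = -16 * (39231) = -627696
Delta mod 23 = 20

Delta = 20 (mod 23)


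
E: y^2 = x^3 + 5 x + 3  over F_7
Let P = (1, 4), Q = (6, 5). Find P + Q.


P != Q, so use the chord formula.
s = (y2 - y1) / (x2 - x1) = (1) / (5) mod 7 = 3
x3 = s^2 - x1 - x2 mod 7 = 3^2 - 1 - 6 = 2
y3 = s (x1 - x3) - y1 mod 7 = 3 * (1 - 2) - 4 = 0

P + Q = (2, 0)


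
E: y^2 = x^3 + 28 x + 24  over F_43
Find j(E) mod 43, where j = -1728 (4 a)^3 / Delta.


Delta = -16(4 a^3 + 27 b^2) mod 43 = 20
-1728 * (4 a)^3 = -1728 * (4*28)^3 mod 43 = 2
j = 2 * 20^(-1) mod 43 = 13

j = 13 (mod 43)


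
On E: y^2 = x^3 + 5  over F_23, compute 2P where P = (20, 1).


Doubling: s = (3 x1^2 + a) / (2 y1)
s = (3*20^2 + 0) / (2*1) mod 23 = 2
x3 = s^2 - 2 x1 mod 23 = 2^2 - 2*20 = 10
y3 = s (x1 - x3) - y1 mod 23 = 2 * (20 - 10) - 1 = 19

2P = (10, 19)


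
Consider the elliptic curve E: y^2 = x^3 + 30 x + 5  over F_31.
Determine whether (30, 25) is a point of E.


Check whether y^2 = x^3 + 30 x + 5 (mod 31) for (x, y) = (30, 25).
LHS: y^2 = 25^2 mod 31 = 5
RHS: x^3 + 30 x + 5 = 30^3 + 30*30 + 5 mod 31 = 5
LHS = RHS

Yes, on the curve


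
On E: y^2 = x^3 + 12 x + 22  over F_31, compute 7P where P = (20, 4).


k = 7 = 111_2 (binary, LSB first: 111)
Double-and-add from P = (20, 4):
  bit 0 = 1: acc = O + (20, 4) = (20, 4)
  bit 1 = 1: acc = (20, 4) + (11, 11) = (14, 12)
  bit 2 = 1: acc = (14, 12) + (16, 1) = (8, 17)

7P = (8, 17)


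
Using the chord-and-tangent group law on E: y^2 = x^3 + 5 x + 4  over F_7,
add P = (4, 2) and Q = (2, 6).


P != Q, so use the chord formula.
s = (y2 - y1) / (x2 - x1) = (4) / (5) mod 7 = 5
x3 = s^2 - x1 - x2 mod 7 = 5^2 - 4 - 2 = 5
y3 = s (x1 - x3) - y1 mod 7 = 5 * (4 - 5) - 2 = 0

P + Q = (5, 0)


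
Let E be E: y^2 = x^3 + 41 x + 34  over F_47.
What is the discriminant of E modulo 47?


4 a^3 + 27 b^2 = 4*41^3 + 27*34^2 = 275684 + 31212 = 306896
Delta = -16 * (306896) = -4910336
Delta mod 47 = 36

Delta = 36 (mod 47)


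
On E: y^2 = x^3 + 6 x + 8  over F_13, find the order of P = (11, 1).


Compute successive multiples of P until we hit O:
  1P = (11, 1)
  2P = (7, 9)
  3P = (12, 1)
  4P = (3, 12)
  5P = (8, 3)
  6P = (6, 0)
  7P = (8, 10)
  8P = (3, 1)
  ... (continuing to 12P)
  12P = O

ord(P) = 12


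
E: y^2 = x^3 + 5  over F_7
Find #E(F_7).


For each x in F_7, count y with y^2 = x^3 + 0 x + 5 mod 7:
  x = 3: RHS = 4, y in [2, 5]  -> 2 point(s)
  x = 5: RHS = 4, y in [2, 5]  -> 2 point(s)
  x = 6: RHS = 4, y in [2, 5]  -> 2 point(s)
Affine points: 6. Add the point at infinity: total = 7.

#E(F_7) = 7


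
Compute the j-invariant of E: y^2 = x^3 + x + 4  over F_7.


Delta = -16(4 a^3 + 27 b^2) mod 7 = 3
-1728 * (4 a)^3 = -1728 * (4*1)^3 mod 7 = 1
j = 1 * 3^(-1) mod 7 = 5

j = 5 (mod 7)


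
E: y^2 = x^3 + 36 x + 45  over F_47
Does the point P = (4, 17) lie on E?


Check whether y^2 = x^3 + 36 x + 45 (mod 47) for (x, y) = (4, 17).
LHS: y^2 = 17^2 mod 47 = 7
RHS: x^3 + 36 x + 45 = 4^3 + 36*4 + 45 mod 47 = 18
LHS != RHS

No, not on the curve


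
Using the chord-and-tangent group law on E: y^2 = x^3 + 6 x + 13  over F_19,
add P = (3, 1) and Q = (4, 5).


P != Q, so use the chord formula.
s = (y2 - y1) / (x2 - x1) = (4) / (1) mod 19 = 4
x3 = s^2 - x1 - x2 mod 19 = 4^2 - 3 - 4 = 9
y3 = s (x1 - x3) - y1 mod 19 = 4 * (3 - 9) - 1 = 13

P + Q = (9, 13)


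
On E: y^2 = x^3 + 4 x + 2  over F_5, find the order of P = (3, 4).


Compute successive multiples of P until we hit O:
  1P = (3, 4)
  2P = (3, 1)
  3P = O

ord(P) = 3


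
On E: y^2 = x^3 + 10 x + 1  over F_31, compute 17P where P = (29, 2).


k = 17 = 10001_2 (binary, LSB first: 10001)
Double-and-add from P = (29, 2):
  bit 0 = 1: acc = O + (29, 2) = (29, 2)
  bit 1 = 0: acc unchanged = (29, 2)
  bit 2 = 0: acc unchanged = (29, 2)
  bit 3 = 0: acc unchanged = (29, 2)
  bit 4 = 1: acc = (29, 2) + (22, 22) = (16, 14)

17P = (16, 14)


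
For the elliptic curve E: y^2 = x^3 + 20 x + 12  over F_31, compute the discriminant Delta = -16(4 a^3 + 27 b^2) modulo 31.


4 a^3 + 27 b^2 = 4*20^3 + 27*12^2 = 32000 + 3888 = 35888
Delta = -16 * (35888) = -574208
Delta mod 31 = 5

Delta = 5 (mod 31)


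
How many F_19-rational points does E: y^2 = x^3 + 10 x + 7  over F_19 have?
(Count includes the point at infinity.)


For each x in F_19, count y with y^2 = x^3 + 10 x + 7 mod 19:
  x = 0: RHS = 7, y in [8, 11]  -> 2 point(s)
  x = 2: RHS = 16, y in [4, 15]  -> 2 point(s)
  x = 3: RHS = 7, y in [8, 11]  -> 2 point(s)
  x = 4: RHS = 16, y in [4, 15]  -> 2 point(s)
  x = 5: RHS = 11, y in [7, 12]  -> 2 point(s)
  x = 6: RHS = 17, y in [6, 13]  -> 2 point(s)
  x = 9: RHS = 9, y in [3, 16]  -> 2 point(s)
  x = 10: RHS = 5, y in [9, 10]  -> 2 point(s)
  x = 11: RHS = 4, y in [2, 17]  -> 2 point(s)
  x = 13: RHS = 16, y in [4, 15]  -> 2 point(s)
  x = 15: RHS = 17, y in [6, 13]  -> 2 point(s)
  x = 16: RHS = 7, y in [8, 11]  -> 2 point(s)
  x = 17: RHS = 17, y in [6, 13]  -> 2 point(s)
Affine points: 26. Add the point at infinity: total = 27.

#E(F_19) = 27


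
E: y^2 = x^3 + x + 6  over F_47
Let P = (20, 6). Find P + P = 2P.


Doubling: s = (3 x1^2 + a) / (2 y1)
s = (3*20^2 + 1) / (2*6) mod 47 = 10
x3 = s^2 - 2 x1 mod 47 = 10^2 - 2*20 = 13
y3 = s (x1 - x3) - y1 mod 47 = 10 * (20 - 13) - 6 = 17

2P = (13, 17)


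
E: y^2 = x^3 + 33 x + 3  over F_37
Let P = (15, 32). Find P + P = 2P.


Doubling: s = (3 x1^2 + a) / (2 y1)
s = (3*15^2 + 33) / (2*32) mod 37 = 18
x3 = s^2 - 2 x1 mod 37 = 18^2 - 2*15 = 35
y3 = s (x1 - x3) - y1 mod 37 = 18 * (15 - 35) - 32 = 15

2P = (35, 15)


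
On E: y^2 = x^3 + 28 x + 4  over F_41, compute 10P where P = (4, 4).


k = 10 = 1010_2 (binary, LSB first: 0101)
Double-and-add from P = (4, 4):
  bit 0 = 0: acc unchanged = O
  bit 1 = 1: acc = O + (31, 6) = (31, 6)
  bit 2 = 0: acc unchanged = (31, 6)
  bit 3 = 1: acc = (31, 6) + (9, 1) = (3, 19)

10P = (3, 19)


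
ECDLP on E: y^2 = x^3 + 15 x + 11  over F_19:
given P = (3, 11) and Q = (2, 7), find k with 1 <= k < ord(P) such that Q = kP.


Enumerate multiples of P until we hit Q = (2, 7):
  1P = (3, 11)
  2P = (0, 12)
  3P = (14, 18)
  4P = (9, 18)
  5P = (11, 5)
  6P = (2, 12)
  7P = (15, 1)
  8P = (17, 7)
  9P = (8, 4)
  10P = (13, 3)
  11P = (12, 0)
  12P = (13, 16)
  13P = (8, 15)
  14P = (17, 12)
  15P = (15, 18)
  16P = (2, 7)
Match found at i = 16.

k = 16


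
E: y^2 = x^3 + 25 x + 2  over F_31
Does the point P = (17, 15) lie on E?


Check whether y^2 = x^3 + 25 x + 2 (mod 31) for (x, y) = (17, 15).
LHS: y^2 = 15^2 mod 31 = 8
RHS: x^3 + 25 x + 2 = 17^3 + 25*17 + 2 mod 31 = 8
LHS = RHS

Yes, on the curve


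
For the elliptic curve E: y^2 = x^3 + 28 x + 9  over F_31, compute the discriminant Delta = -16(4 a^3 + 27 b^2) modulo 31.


4 a^3 + 27 b^2 = 4*28^3 + 27*9^2 = 87808 + 2187 = 89995
Delta = -16 * (89995) = -1439920
Delta mod 31 = 30

Delta = 30 (mod 31)


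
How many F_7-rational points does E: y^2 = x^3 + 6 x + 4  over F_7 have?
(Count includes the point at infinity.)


For each x in F_7, count y with y^2 = x^3 + 6 x + 4 mod 7:
  x = 0: RHS = 4, y in [2, 5]  -> 2 point(s)
  x = 1: RHS = 4, y in [2, 5]  -> 2 point(s)
  x = 3: RHS = 0, y in [0]  -> 1 point(s)
  x = 4: RHS = 1, y in [1, 6]  -> 2 point(s)
  x = 6: RHS = 4, y in [2, 5]  -> 2 point(s)
Affine points: 9. Add the point at infinity: total = 10.

#E(F_7) = 10


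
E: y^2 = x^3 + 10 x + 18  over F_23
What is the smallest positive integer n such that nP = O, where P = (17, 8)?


Compute successive multiples of P until we hit O:
  1P = (17, 8)
  2P = (15, 1)
  3P = (9, 20)
  4P = (5, 20)
  5P = (2, 0)
  6P = (5, 3)
  7P = (9, 3)
  8P = (15, 22)
  ... (continuing to 10P)
  10P = O

ord(P) = 10


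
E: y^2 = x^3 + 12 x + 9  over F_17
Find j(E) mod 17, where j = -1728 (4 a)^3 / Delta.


Delta = -16(4 a^3 + 27 b^2) mod 17 = 4
-1728 * (4 a)^3 = -1728 * (4*12)^3 mod 17 = 8
j = 8 * 4^(-1) mod 17 = 2

j = 2 (mod 17)


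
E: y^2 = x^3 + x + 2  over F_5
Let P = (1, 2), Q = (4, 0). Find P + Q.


P != Q, so use the chord formula.
s = (y2 - y1) / (x2 - x1) = (3) / (3) mod 5 = 1
x3 = s^2 - x1 - x2 mod 5 = 1^2 - 1 - 4 = 1
y3 = s (x1 - x3) - y1 mod 5 = 1 * (1 - 1) - 2 = 3

P + Q = (1, 3)


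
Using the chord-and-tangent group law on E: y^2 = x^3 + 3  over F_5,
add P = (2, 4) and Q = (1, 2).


P != Q, so use the chord formula.
s = (y2 - y1) / (x2 - x1) = (3) / (4) mod 5 = 2
x3 = s^2 - x1 - x2 mod 5 = 2^2 - 2 - 1 = 1
y3 = s (x1 - x3) - y1 mod 5 = 2 * (2 - 1) - 4 = 3

P + Q = (1, 3)


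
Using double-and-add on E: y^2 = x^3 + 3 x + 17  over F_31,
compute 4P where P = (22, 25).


k = 4 = 100_2 (binary, LSB first: 001)
Double-and-add from P = (22, 25):
  bit 0 = 0: acc unchanged = O
  bit 1 = 0: acc unchanged = O
  bit 2 = 1: acc = O + (12, 13) = (12, 13)

4P = (12, 13)


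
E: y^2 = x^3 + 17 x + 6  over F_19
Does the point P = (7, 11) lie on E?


Check whether y^2 = x^3 + 17 x + 6 (mod 19) for (x, y) = (7, 11).
LHS: y^2 = 11^2 mod 19 = 7
RHS: x^3 + 17 x + 6 = 7^3 + 17*7 + 6 mod 19 = 12
LHS != RHS

No, not on the curve


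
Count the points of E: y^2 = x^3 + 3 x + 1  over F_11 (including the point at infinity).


For each x in F_11, count y with y^2 = x^3 + 3 x + 1 mod 11:
  x = 0: RHS = 1, y in [1, 10]  -> 2 point(s)
  x = 1: RHS = 5, y in [4, 7]  -> 2 point(s)
  x = 2: RHS = 4, y in [2, 9]  -> 2 point(s)
  x = 3: RHS = 4, y in [2, 9]  -> 2 point(s)
  x = 4: RHS = 0, y in [0]  -> 1 point(s)
  x = 5: RHS = 9, y in [3, 8]  -> 2 point(s)
  x = 6: RHS = 4, y in [2, 9]  -> 2 point(s)
  x = 8: RHS = 9, y in [3, 8]  -> 2 point(s)
  x = 9: RHS = 9, y in [3, 8]  -> 2 point(s)
Affine points: 17. Add the point at infinity: total = 18.

#E(F_11) = 18


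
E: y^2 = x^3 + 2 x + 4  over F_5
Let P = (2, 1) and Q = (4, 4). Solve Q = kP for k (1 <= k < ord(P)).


Enumerate multiples of P until we hit Q = (4, 4):
  1P = (2, 1)
  2P = (0, 3)
  3P = (4, 1)
  4P = (4, 4)
Match found at i = 4.

k = 4


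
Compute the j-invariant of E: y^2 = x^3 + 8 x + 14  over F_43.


Delta = -16(4 a^3 + 27 b^2) mod 43 = 36
-1728 * (4 a)^3 = -1728 * (4*8)^3 mod 43 = 27
j = 27 * 36^(-1) mod 43 = 33

j = 33 (mod 43)


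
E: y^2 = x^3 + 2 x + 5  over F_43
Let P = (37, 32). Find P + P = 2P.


Doubling: s = (3 x1^2 + a) / (2 y1)
s = (3*37^2 + 2) / (2*32) mod 43 = 38
x3 = s^2 - 2 x1 mod 43 = 38^2 - 2*37 = 37
y3 = s (x1 - x3) - y1 mod 43 = 38 * (37 - 37) - 32 = 11

2P = (37, 11)


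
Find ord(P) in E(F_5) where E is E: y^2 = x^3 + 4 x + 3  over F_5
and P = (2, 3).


Compute successive multiples of P until we hit O:
  1P = (2, 3)
  2P = (2, 2)
  3P = O

ord(P) = 3


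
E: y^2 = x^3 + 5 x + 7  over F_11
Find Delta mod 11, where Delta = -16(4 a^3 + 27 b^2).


4 a^3 + 27 b^2 = 4*5^3 + 27*7^2 = 500 + 1323 = 1823
Delta = -16 * (1823) = -29168
Delta mod 11 = 4

Delta = 4 (mod 11)


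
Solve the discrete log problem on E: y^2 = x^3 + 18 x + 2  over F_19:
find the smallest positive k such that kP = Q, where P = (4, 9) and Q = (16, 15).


Enumerate multiples of P until we hit Q = (16, 15):
  1P = (4, 9)
  2P = (16, 4)
  3P = (3, 8)
  4P = (13, 1)
  5P = (11, 12)
  6P = (10, 2)
  7P = (9, 0)
  8P = (10, 17)
  9P = (11, 7)
  10P = (13, 18)
  11P = (3, 11)
  12P = (16, 15)
Match found at i = 12.

k = 12


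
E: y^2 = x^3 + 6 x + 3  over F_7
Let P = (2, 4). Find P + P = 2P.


Doubling: s = (3 x1^2 + a) / (2 y1)
s = (3*2^2 + 6) / (2*4) mod 7 = 4
x3 = s^2 - 2 x1 mod 7 = 4^2 - 2*2 = 5
y3 = s (x1 - x3) - y1 mod 7 = 4 * (2 - 5) - 4 = 5

2P = (5, 5)


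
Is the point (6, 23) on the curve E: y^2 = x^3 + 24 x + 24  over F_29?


Check whether y^2 = x^3 + 24 x + 24 (mod 29) for (x, y) = (6, 23).
LHS: y^2 = 23^2 mod 29 = 7
RHS: x^3 + 24 x + 24 = 6^3 + 24*6 + 24 mod 29 = 7
LHS = RHS

Yes, on the curve


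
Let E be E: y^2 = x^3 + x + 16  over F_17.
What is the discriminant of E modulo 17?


4 a^3 + 27 b^2 = 4*1^3 + 27*16^2 = 4 + 6912 = 6916
Delta = -16 * (6916) = -110656
Delta mod 17 = 14

Delta = 14 (mod 17)


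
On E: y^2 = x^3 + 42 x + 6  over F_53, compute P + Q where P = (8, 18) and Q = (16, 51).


P != Q, so use the chord formula.
s = (y2 - y1) / (x2 - x1) = (33) / (8) mod 53 = 24
x3 = s^2 - x1 - x2 mod 53 = 24^2 - 8 - 16 = 22
y3 = s (x1 - x3) - y1 mod 53 = 24 * (8 - 22) - 18 = 17

P + Q = (22, 17)


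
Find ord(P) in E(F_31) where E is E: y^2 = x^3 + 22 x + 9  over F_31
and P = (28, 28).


Compute successive multiples of P until we hit O:
  1P = (28, 28)
  2P = (15, 26)
  3P = (6, 4)
  4P = (11, 30)
  5P = (11, 1)
  6P = (6, 27)
  7P = (15, 5)
  8P = (28, 3)
  ... (continuing to 9P)
  9P = O

ord(P) = 9


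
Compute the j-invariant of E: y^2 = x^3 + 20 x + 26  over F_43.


Delta = -16(4 a^3 + 27 b^2) mod 43 = 25
-1728 * (4 a)^3 = -1728 * (4*20)^3 mod 43 = 8
j = 8 * 25^(-1) mod 43 = 33

j = 33 (mod 43)


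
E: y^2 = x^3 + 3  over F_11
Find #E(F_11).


For each x in F_11, count y with y^2 = x^3 + 0 x + 3 mod 11:
  x = 0: RHS = 3, y in [5, 6]  -> 2 point(s)
  x = 1: RHS = 4, y in [2, 9]  -> 2 point(s)
  x = 2: RHS = 0, y in [0]  -> 1 point(s)
  x = 4: RHS = 1, y in [1, 10]  -> 2 point(s)
  x = 7: RHS = 5, y in [4, 7]  -> 2 point(s)
  x = 8: RHS = 9, y in [3, 8]  -> 2 point(s)
Affine points: 11. Add the point at infinity: total = 12.

#E(F_11) = 12


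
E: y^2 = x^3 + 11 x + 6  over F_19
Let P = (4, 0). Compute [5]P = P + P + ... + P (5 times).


k = 5 = 101_2 (binary, LSB first: 101)
Double-and-add from P = (4, 0):
  bit 0 = 1: acc = O + (4, 0) = (4, 0)
  bit 1 = 0: acc unchanged = (4, 0)
  bit 2 = 1: acc = (4, 0) + O = (4, 0)

5P = (4, 0)


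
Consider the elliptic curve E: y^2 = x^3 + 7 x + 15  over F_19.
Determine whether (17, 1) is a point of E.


Check whether y^2 = x^3 + 7 x + 15 (mod 19) for (x, y) = (17, 1).
LHS: y^2 = 1^2 mod 19 = 1
RHS: x^3 + 7 x + 15 = 17^3 + 7*17 + 15 mod 19 = 12
LHS != RHS

No, not on the curve


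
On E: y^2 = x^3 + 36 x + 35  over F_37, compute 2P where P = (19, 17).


Doubling: s = (3 x1^2 + a) / (2 y1)
s = (3*19^2 + 36) / (2*17) mod 37 = 34
x3 = s^2 - 2 x1 mod 37 = 34^2 - 2*19 = 8
y3 = s (x1 - x3) - y1 mod 37 = 34 * (19 - 8) - 17 = 24

2P = (8, 24)


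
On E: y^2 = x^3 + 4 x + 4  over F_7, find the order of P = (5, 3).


Compute successive multiples of P until we hit O:
  1P = (5, 3)
  2P = (1, 3)
  3P = (1, 4)
  4P = (5, 4)
  5P = O

ord(P) = 5


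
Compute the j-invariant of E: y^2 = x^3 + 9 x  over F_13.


Delta = -16(4 a^3 + 27 b^2) mod 13 = 1
-1728 * (4 a)^3 = -1728 * (4*9)^3 mod 13 = 12
j = 12 * 1^(-1) mod 13 = 12

j = 12 (mod 13)


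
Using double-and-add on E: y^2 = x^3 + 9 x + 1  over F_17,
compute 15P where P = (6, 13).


k = 15 = 1111_2 (binary, LSB first: 1111)
Double-and-add from P = (6, 13):
  bit 0 = 1: acc = O + (6, 13) = (6, 13)
  bit 1 = 1: acc = (6, 13) + (4, 13) = (7, 4)
  bit 2 = 1: acc = (7, 4) + (0, 1) = (14, 10)
  bit 3 = 1: acc = (14, 10) + (16, 12) = (5, 16)

15P = (5, 16)


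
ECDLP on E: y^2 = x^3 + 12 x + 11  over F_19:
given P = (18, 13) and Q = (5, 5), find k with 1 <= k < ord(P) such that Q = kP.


Enumerate multiples of P until we hit Q = (5, 5):
  1P = (18, 13)
  2P = (0, 12)
  3P = (2, 9)
  4P = (5, 14)
  5P = (5, 5)
Match found at i = 5.

k = 5


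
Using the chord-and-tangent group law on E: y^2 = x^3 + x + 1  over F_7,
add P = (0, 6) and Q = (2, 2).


P != Q, so use the chord formula.
s = (y2 - y1) / (x2 - x1) = (3) / (2) mod 7 = 5
x3 = s^2 - x1 - x2 mod 7 = 5^2 - 0 - 2 = 2
y3 = s (x1 - x3) - y1 mod 7 = 5 * (0 - 2) - 6 = 5

P + Q = (2, 5)


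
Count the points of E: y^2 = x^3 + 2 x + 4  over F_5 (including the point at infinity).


For each x in F_5, count y with y^2 = x^3 + 2 x + 4 mod 5:
  x = 0: RHS = 4, y in [2, 3]  -> 2 point(s)
  x = 2: RHS = 1, y in [1, 4]  -> 2 point(s)
  x = 4: RHS = 1, y in [1, 4]  -> 2 point(s)
Affine points: 6. Add the point at infinity: total = 7.

#E(F_5) = 7


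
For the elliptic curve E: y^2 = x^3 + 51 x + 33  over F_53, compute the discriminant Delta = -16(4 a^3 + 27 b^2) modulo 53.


4 a^3 + 27 b^2 = 4*51^3 + 27*33^2 = 530604 + 29403 = 560007
Delta = -16 * (560007) = -8960112
Delta mod 53 = 15

Delta = 15 (mod 53)


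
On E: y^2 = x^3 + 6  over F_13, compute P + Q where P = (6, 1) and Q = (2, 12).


P != Q, so use the chord formula.
s = (y2 - y1) / (x2 - x1) = (11) / (9) mod 13 = 7
x3 = s^2 - x1 - x2 mod 13 = 7^2 - 6 - 2 = 2
y3 = s (x1 - x3) - y1 mod 13 = 7 * (6 - 2) - 1 = 1

P + Q = (2, 1)


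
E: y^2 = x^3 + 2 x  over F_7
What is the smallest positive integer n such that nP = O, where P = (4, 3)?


Compute successive multiples of P until we hit O:
  1P = (4, 3)
  2P = (0, 0)
  3P = (4, 4)
  4P = O

ord(P) = 4


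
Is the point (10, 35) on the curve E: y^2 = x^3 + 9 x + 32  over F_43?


Check whether y^2 = x^3 + 9 x + 32 (mod 43) for (x, y) = (10, 35).
LHS: y^2 = 35^2 mod 43 = 21
RHS: x^3 + 9 x + 32 = 10^3 + 9*10 + 32 mod 43 = 4
LHS != RHS

No, not on the curve


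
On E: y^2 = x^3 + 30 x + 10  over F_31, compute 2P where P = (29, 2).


Doubling: s = (3 x1^2 + a) / (2 y1)
s = (3*29^2 + 30) / (2*2) mod 31 = 26
x3 = s^2 - 2 x1 mod 31 = 26^2 - 2*29 = 29
y3 = s (x1 - x3) - y1 mod 31 = 26 * (29 - 29) - 2 = 29

2P = (29, 29)


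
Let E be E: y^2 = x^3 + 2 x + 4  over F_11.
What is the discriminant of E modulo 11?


4 a^3 + 27 b^2 = 4*2^3 + 27*4^2 = 32 + 432 = 464
Delta = -16 * (464) = -7424
Delta mod 11 = 1

Delta = 1 (mod 11)


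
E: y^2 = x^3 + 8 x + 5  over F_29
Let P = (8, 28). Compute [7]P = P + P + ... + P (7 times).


k = 7 = 111_2 (binary, LSB first: 111)
Double-and-add from P = (8, 28):
  bit 0 = 1: acc = O + (8, 28) = (8, 28)
  bit 1 = 1: acc = (8, 28) + (8, 1) = O
  bit 2 = 1: acc = O + (8, 28) = (8, 28)

7P = (8, 28)


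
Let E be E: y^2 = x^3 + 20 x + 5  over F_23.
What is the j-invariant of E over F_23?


Delta = -16(4 a^3 + 27 b^2) mod 23 = 13
-1728 * (4 a)^3 = -1728 * (4*20)^3 mod 23 = 9
j = 9 * 13^(-1) mod 23 = 6

j = 6 (mod 23)


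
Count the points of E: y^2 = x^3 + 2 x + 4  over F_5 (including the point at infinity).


For each x in F_5, count y with y^2 = x^3 + 2 x + 4 mod 5:
  x = 0: RHS = 4, y in [2, 3]  -> 2 point(s)
  x = 2: RHS = 1, y in [1, 4]  -> 2 point(s)
  x = 4: RHS = 1, y in [1, 4]  -> 2 point(s)
Affine points: 6. Add the point at infinity: total = 7.

#E(F_5) = 7


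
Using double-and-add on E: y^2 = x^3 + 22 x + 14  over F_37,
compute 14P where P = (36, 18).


k = 14 = 1110_2 (binary, LSB first: 0111)
Double-and-add from P = (36, 18):
  bit 0 = 0: acc unchanged = O
  bit 1 = 1: acc = O + (35, 31) = (35, 31)
  bit 2 = 1: acc = (35, 31) + (11, 12) = (17, 11)
  bit 3 = 1: acc = (17, 11) + (31, 31) = (22, 3)

14P = (22, 3)


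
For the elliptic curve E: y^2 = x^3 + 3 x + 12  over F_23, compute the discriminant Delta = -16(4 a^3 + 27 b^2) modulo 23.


4 a^3 + 27 b^2 = 4*3^3 + 27*12^2 = 108 + 3888 = 3996
Delta = -16 * (3996) = -63936
Delta mod 23 = 4

Delta = 4 (mod 23)


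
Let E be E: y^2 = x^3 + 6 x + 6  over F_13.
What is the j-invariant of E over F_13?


Delta = -16(4 a^3 + 27 b^2) mod 13 = 4
-1728 * (4 a)^3 = -1728 * (4*6)^3 mod 13 = 5
j = 5 * 4^(-1) mod 13 = 11

j = 11 (mod 13)


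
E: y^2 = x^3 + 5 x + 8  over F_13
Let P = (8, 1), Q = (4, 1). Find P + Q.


P != Q, so use the chord formula.
s = (y2 - y1) / (x2 - x1) = (0) / (9) mod 13 = 0
x3 = s^2 - x1 - x2 mod 13 = 0^2 - 8 - 4 = 1
y3 = s (x1 - x3) - y1 mod 13 = 0 * (8 - 1) - 1 = 12

P + Q = (1, 12)


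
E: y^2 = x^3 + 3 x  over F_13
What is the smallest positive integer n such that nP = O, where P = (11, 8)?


Compute successive multiples of P until we hit O:
  1P = (11, 8)
  2P = (3, 6)
  3P = (8, 9)
  4P = (10, 9)
  5P = (6, 0)
  6P = (10, 4)
  7P = (8, 4)
  8P = (3, 7)
  ... (continuing to 10P)
  10P = O

ord(P) = 10


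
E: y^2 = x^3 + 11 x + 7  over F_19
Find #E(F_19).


For each x in F_19, count y with y^2 = x^3 + 11 x + 7 mod 19:
  x = 0: RHS = 7, y in [8, 11]  -> 2 point(s)
  x = 1: RHS = 0, y in [0]  -> 1 point(s)
  x = 4: RHS = 1, y in [1, 18]  -> 2 point(s)
  x = 5: RHS = 16, y in [4, 15]  -> 2 point(s)
  x = 6: RHS = 4, y in [2, 17]  -> 2 point(s)
  x = 7: RHS = 9, y in [3, 16]  -> 2 point(s)
  x = 12: RHS = 5, y in [9, 10]  -> 2 point(s)
  x = 14: RHS = 17, y in [6, 13]  -> 2 point(s)
  x = 16: RHS = 4, y in [2, 17]  -> 2 point(s)
Affine points: 17. Add the point at infinity: total = 18.

#E(F_19) = 18


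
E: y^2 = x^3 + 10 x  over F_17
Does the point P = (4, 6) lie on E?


Check whether y^2 = x^3 + 10 x + 0 (mod 17) for (x, y) = (4, 6).
LHS: y^2 = 6^2 mod 17 = 2
RHS: x^3 + 10 x + 0 = 4^3 + 10*4 + 0 mod 17 = 2
LHS = RHS

Yes, on the curve


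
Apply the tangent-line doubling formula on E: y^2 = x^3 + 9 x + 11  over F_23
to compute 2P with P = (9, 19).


Doubling: s = (3 x1^2 + a) / (2 y1)
s = (3*9^2 + 9) / (2*19) mod 23 = 3
x3 = s^2 - 2 x1 mod 23 = 3^2 - 2*9 = 14
y3 = s (x1 - x3) - y1 mod 23 = 3 * (9 - 14) - 19 = 12

2P = (14, 12)


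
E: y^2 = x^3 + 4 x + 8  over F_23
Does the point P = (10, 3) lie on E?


Check whether y^2 = x^3 + 4 x + 8 (mod 23) for (x, y) = (10, 3).
LHS: y^2 = 3^2 mod 23 = 9
RHS: x^3 + 4 x + 8 = 10^3 + 4*10 + 8 mod 23 = 13
LHS != RHS

No, not on the curve


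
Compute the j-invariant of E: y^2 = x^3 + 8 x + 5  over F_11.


Delta = -16(4 a^3 + 27 b^2) mod 11 = 3
-1728 * (4 a)^3 = -1728 * (4*8)^3 mod 11 = 1
j = 1 * 3^(-1) mod 11 = 4

j = 4 (mod 11)


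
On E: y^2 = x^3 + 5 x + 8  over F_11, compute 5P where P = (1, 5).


k = 5 = 101_2 (binary, LSB first: 101)
Double-and-add from P = (1, 5):
  bit 0 = 1: acc = O + (1, 5) = (1, 5)
  bit 1 = 0: acc unchanged = (1, 5)
  bit 2 = 1: acc = (1, 5) + (9, 10) = (5, 9)

5P = (5, 9)


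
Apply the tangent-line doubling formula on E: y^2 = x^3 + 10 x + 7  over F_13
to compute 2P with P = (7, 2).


Doubling: s = (3 x1^2 + a) / (2 y1)
s = (3*7^2 + 10) / (2*2) mod 13 = 10
x3 = s^2 - 2 x1 mod 13 = 10^2 - 2*7 = 8
y3 = s (x1 - x3) - y1 mod 13 = 10 * (7 - 8) - 2 = 1

2P = (8, 1)


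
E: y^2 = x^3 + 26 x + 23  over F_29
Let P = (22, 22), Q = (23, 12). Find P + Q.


P != Q, so use the chord formula.
s = (y2 - y1) / (x2 - x1) = (19) / (1) mod 29 = 19
x3 = s^2 - x1 - x2 mod 29 = 19^2 - 22 - 23 = 26
y3 = s (x1 - x3) - y1 mod 29 = 19 * (22 - 26) - 22 = 18

P + Q = (26, 18)


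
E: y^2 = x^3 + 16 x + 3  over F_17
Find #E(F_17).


For each x in F_17, count y with y^2 = x^3 + 16 x + 3 mod 17:
  x = 2: RHS = 9, y in [3, 14]  -> 2 point(s)
  x = 5: RHS = 4, y in [2, 15]  -> 2 point(s)
  x = 6: RHS = 9, y in [3, 14]  -> 2 point(s)
  x = 7: RHS = 16, y in [4, 13]  -> 2 point(s)
  x = 9: RHS = 9, y in [3, 14]  -> 2 point(s)
  x = 12: RHS = 2, y in [6, 11]  -> 2 point(s)
  x = 14: RHS = 13, y in [8, 9]  -> 2 point(s)
Affine points: 14. Add the point at infinity: total = 15.

#E(F_17) = 15


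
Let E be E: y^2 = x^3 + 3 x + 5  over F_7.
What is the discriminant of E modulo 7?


4 a^3 + 27 b^2 = 4*3^3 + 27*5^2 = 108 + 675 = 783
Delta = -16 * (783) = -12528
Delta mod 7 = 2

Delta = 2 (mod 7)


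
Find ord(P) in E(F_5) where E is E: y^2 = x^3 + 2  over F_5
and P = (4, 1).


Compute successive multiples of P until we hit O:
  1P = (4, 1)
  2P = (3, 3)
  3P = (2, 0)
  4P = (3, 2)
  5P = (4, 4)
  6P = O

ord(P) = 6


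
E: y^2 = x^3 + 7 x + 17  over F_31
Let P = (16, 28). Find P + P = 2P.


Doubling: s = (3 x1^2 + a) / (2 y1)
s = (3*16^2 + 7) / (2*28) mod 31 = 0
x3 = s^2 - 2 x1 mod 31 = 0^2 - 2*16 = 30
y3 = s (x1 - x3) - y1 mod 31 = 0 * (16 - 30) - 28 = 3

2P = (30, 3)


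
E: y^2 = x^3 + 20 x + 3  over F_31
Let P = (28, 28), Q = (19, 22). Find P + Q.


P != Q, so use the chord formula.
s = (y2 - y1) / (x2 - x1) = (25) / (22) mod 31 = 11
x3 = s^2 - x1 - x2 mod 31 = 11^2 - 28 - 19 = 12
y3 = s (x1 - x3) - y1 mod 31 = 11 * (28 - 12) - 28 = 24

P + Q = (12, 24)


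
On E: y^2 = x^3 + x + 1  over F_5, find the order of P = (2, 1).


Compute successive multiples of P until we hit O:
  1P = (2, 1)
  2P = (2, 4)
  3P = O

ord(P) = 3


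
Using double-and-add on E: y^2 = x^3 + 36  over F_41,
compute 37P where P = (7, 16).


k = 37 = 100101_2 (binary, LSB first: 101001)
Double-and-add from P = (7, 16):
  bit 0 = 1: acc = O + (7, 16) = (7, 16)
  bit 1 = 0: acc unchanged = (7, 16)
  bit 2 = 1: acc = (7, 16) + (12, 1) = (31, 15)
  bit 3 = 0: acc unchanged = (31, 15)
  bit 4 = 0: acc unchanged = (31, 15)
  bit 5 = 1: acc = (31, 15) + (38, 3) = (31, 26)

37P = (31, 26)


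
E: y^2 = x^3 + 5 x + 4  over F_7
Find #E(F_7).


For each x in F_7, count y with y^2 = x^3 + 5 x + 4 mod 7:
  x = 0: RHS = 4, y in [2, 5]  -> 2 point(s)
  x = 2: RHS = 1, y in [1, 6]  -> 2 point(s)
  x = 3: RHS = 4, y in [2, 5]  -> 2 point(s)
  x = 4: RHS = 4, y in [2, 5]  -> 2 point(s)
  x = 5: RHS = 0, y in [0]  -> 1 point(s)
Affine points: 9. Add the point at infinity: total = 10.

#E(F_7) = 10


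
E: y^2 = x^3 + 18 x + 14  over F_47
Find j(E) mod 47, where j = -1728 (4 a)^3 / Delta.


Delta = -16(4 a^3 + 27 b^2) mod 47 = 1
-1728 * (4 a)^3 = -1728 * (4*18)^3 mod 47 = 43
j = 43 * 1^(-1) mod 47 = 43

j = 43 (mod 47)


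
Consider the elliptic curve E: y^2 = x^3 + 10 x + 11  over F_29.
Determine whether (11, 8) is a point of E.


Check whether y^2 = x^3 + 10 x + 11 (mod 29) for (x, y) = (11, 8).
LHS: y^2 = 8^2 mod 29 = 6
RHS: x^3 + 10 x + 11 = 11^3 + 10*11 + 11 mod 29 = 2
LHS != RHS

No, not on the curve


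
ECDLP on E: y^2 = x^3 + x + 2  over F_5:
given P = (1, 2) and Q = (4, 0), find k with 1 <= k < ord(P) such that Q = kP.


Enumerate multiples of P until we hit Q = (4, 0):
  1P = (1, 2)
  2P = (4, 0)
Match found at i = 2.

k = 2


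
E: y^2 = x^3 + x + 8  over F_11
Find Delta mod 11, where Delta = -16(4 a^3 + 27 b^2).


4 a^3 + 27 b^2 = 4*1^3 + 27*8^2 = 4 + 1728 = 1732
Delta = -16 * (1732) = -27712
Delta mod 11 = 8

Delta = 8 (mod 11)


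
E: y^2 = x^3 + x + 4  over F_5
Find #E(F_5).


For each x in F_5, count y with y^2 = x^3 + 1 x + 4 mod 5:
  x = 0: RHS = 4, y in [2, 3]  -> 2 point(s)
  x = 1: RHS = 1, y in [1, 4]  -> 2 point(s)
  x = 2: RHS = 4, y in [2, 3]  -> 2 point(s)
  x = 3: RHS = 4, y in [2, 3]  -> 2 point(s)
Affine points: 8. Add the point at infinity: total = 9.

#E(F_5) = 9


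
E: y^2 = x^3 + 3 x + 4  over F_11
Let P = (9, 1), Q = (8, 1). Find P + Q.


P != Q, so use the chord formula.
s = (y2 - y1) / (x2 - x1) = (0) / (10) mod 11 = 0
x3 = s^2 - x1 - x2 mod 11 = 0^2 - 9 - 8 = 5
y3 = s (x1 - x3) - y1 mod 11 = 0 * (9 - 5) - 1 = 10

P + Q = (5, 10)


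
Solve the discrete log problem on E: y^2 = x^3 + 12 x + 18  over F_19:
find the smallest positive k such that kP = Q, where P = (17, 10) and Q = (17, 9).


Enumerate multiples of P until we hit Q = (17, 9):
  1P = (17, 10)
  2P = (10, 6)
  3P = (9, 0)
  4P = (10, 13)
  5P = (17, 9)
Match found at i = 5.

k = 5


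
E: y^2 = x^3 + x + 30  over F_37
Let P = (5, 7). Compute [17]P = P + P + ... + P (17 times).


k = 17 = 10001_2 (binary, LSB first: 10001)
Double-and-add from P = (5, 7):
  bit 0 = 1: acc = O + (5, 7) = (5, 7)
  bit 1 = 0: acc unchanged = (5, 7)
  bit 2 = 0: acc unchanged = (5, 7)
  bit 3 = 0: acc unchanged = (5, 7)
  bit 4 = 1: acc = (5, 7) + (31, 20) = (29, 18)

17P = (29, 18)


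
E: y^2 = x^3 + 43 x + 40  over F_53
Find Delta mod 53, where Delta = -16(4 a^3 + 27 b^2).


4 a^3 + 27 b^2 = 4*43^3 + 27*40^2 = 318028 + 43200 = 361228
Delta = -16 * (361228) = -5779648
Delta mod 53 = 2

Delta = 2 (mod 53)


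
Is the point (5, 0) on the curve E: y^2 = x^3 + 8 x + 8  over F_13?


Check whether y^2 = x^3 + 8 x + 8 (mod 13) for (x, y) = (5, 0).
LHS: y^2 = 0^2 mod 13 = 0
RHS: x^3 + 8 x + 8 = 5^3 + 8*5 + 8 mod 13 = 4
LHS != RHS

No, not on the curve


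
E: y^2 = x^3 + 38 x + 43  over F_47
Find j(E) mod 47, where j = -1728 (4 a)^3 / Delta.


Delta = -16(4 a^3 + 27 b^2) mod 47 = 29
-1728 * (4 a)^3 = -1728 * (4*38)^3 mod 47 = 24
j = 24 * 29^(-1) mod 47 = 30

j = 30 (mod 47)


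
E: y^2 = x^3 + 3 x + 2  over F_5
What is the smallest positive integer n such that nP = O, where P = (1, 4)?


Compute successive multiples of P until we hit O:
  1P = (1, 4)
  2P = (2, 4)
  3P = (2, 1)
  4P = (1, 1)
  5P = O

ord(P) = 5


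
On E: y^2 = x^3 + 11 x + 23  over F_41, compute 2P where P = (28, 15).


Doubling: s = (3 x1^2 + a) / (2 y1)
s = (3*28^2 + 11) / (2*15) mod 41 = 20
x3 = s^2 - 2 x1 mod 41 = 20^2 - 2*28 = 16
y3 = s (x1 - x3) - y1 mod 41 = 20 * (28 - 16) - 15 = 20

2P = (16, 20)
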